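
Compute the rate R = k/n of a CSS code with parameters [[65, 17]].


Code rate R = k/n
= 17/65
= 0.2615

0.2615


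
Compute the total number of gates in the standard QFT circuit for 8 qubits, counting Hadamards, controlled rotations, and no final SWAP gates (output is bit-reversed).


Hadamard gates: 8
Controlled rotations: n*(n-1)/2 = 8*7/2 = 28
SWAP gates: 0 (omitted)
Total = 8 + 28
= 36

36


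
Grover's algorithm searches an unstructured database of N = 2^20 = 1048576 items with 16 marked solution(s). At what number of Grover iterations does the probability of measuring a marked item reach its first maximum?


After j Grover iterations the success probability is P(j) = sin^2((2j+1)*theta), where sin(theta) = sqrt(k/N).
N = 2^20 = 1048576, k = 16
sin(theta) = sqrt(k/N) = 0.00390625
theta = arcsin(sqrt(k/N)) = 0.003906259934 rad
P(j) reaches its first maximum when (2j+1)*theta is as close as possible to pi/2, i.e. j = round(pi/(4*theta) - 1/2).
pi/(4*theta) - 1/2 = 200.5614
(For comparison, the common estimate pi/4 * sqrt(N/k) = 201.0619; the exact maximiser is used here.)
Optimal iterations = 201

201


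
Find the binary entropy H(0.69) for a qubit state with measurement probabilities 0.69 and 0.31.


S = -p*log2(p) - (1-p)*log2(1-p)
p = 0.6900, 1-p = 0.3100
= -0.6900 * log2(0.6900) - 0.3100 * log2(0.3100)
= -(-0.3694) - (-0.5238)
= 0.8932

0.8932


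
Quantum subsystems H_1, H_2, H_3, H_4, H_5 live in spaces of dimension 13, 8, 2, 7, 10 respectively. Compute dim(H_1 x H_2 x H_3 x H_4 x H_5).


dim(H_1 x H_2 x H_3 x H_4 x H_5) = 13 * 8 * 2 * 7 * 10
= 104 * 2 * 7 * 10
= 208 * 7 * 10
= 1456 * 10
= 14560

14560


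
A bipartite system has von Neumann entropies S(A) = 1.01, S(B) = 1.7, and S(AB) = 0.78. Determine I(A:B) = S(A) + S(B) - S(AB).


I(A:B) = S(A) + S(B) - S(AB)
= 1.01 + 1.7 - 0.78
= 1.9300

1.9300


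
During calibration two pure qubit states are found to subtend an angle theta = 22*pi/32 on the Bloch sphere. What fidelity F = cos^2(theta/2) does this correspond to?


For states separated by angle theta on Bloch sphere:
F = cos^2(theta/2)
theta = 22*pi/32 = 2.1598
theta/2 = 1.0799
cos(theta/2) = 0.4714
F = 0.2222

0.2222


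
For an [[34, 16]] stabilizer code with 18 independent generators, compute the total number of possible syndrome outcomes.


Each stabilizer generator gives a binary (+1 or -1) measurement outcome.
With 18 independent generators:
Total syndromes = 2^18
= 262144

262144


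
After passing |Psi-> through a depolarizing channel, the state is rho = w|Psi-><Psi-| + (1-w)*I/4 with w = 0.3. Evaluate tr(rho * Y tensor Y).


|Psi-> = (|01> - |10>)/sqrt(2)
For the pure Bell state, <Y_A Y_B> = -1 (Bell-state Pauli correlator).
The maximally-mixed part I/4 has tr(I/4 * P tensor P) = 0 for any traceless Pauli P.
So <Y_A Y_B>_rho = w * (-1) + (1 - w) * 0
= 0.3 * (-1)
= -0.3000

-0.3000


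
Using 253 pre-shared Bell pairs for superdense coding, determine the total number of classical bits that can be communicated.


Superdense coding allows 2 classical bits per shared entangled pair.
253 pair(s) -> 2 * 253 = 506 classical bits

506


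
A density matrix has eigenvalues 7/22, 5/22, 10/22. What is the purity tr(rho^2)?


tr(rho^2) = sum of eigenvalues squared
= (7/22)^2 + (5/22)^2 + (10/22)^2
= (49 + 25 + 100) / 484
= 174/484
= 0.3595

0.3595


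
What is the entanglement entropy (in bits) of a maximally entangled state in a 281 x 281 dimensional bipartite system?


For a maximally entangled state in d x d:
S = log2(d) = log2(281)
= 8.1344

8.1344


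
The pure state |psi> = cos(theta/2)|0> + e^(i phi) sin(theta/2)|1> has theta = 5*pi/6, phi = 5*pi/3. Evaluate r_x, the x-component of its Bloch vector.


theta = 2.6180, phi = 5.2360
r_x = sin(theta)*cos(phi) = 0.5000 * 0.5000
r_x = 0.2500

0.2500


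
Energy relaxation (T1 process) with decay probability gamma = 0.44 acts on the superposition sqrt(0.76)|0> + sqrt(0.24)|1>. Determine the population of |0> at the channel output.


For amplitude damping with parameter gamma on state sqrt(a)|0> + sqrt(b)|1>:
alpha^2 = 0.76, beta^2 = 0.24
P(|0>) = alpha^2 + gamma * beta^2
= 0.76 + 0.44 * 0.24
= 0.76 + 0.1056
= 0.8656

0.8656


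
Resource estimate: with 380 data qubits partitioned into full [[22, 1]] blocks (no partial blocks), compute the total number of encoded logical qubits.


Each code block uses 22 physical qubits for 1 logical qubit(s).
Number of complete blocks = floor(380 / 22) = 17
Logical qubits = 17 * 1
= 17

17


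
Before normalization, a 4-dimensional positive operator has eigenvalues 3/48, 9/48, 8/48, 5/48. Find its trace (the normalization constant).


tr(M) = sum of eigenvalues
= 3/48 + 9/48 + 8/48 + 5/48
= 25/48
= 0.5208

0.5208


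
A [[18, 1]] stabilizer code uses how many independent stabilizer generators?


For an [[n,k]] stabilizer code:
Number of stabilizer generators = n - k
= 18 - 1
= 17

17


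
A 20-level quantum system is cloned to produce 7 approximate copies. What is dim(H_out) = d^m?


Output space = H^(tensor 7) where dim(H) = 20
dim = 20^7
= 400 (after 2 factors)
= 8000 (after 3 factors)
= 160000 (after 4 factors)
= 3200000 (after 5 factors)
= 64000000 (after 6 factors)
= 1280000000 (after 7 factors)
= 1280000000

1280000000


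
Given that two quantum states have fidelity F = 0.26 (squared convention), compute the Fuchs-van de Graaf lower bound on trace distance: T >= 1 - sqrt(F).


Fuchs-van de Graaf (squared-fidelity convention): 1 - sqrt(F) <= T <= sqrt(1 - F).
Lower bound: T >= 1 - sqrt(F)
sqrt(F) = sqrt(0.26) = 0.5099
T >= 1 - 0.5099
T >= 0.4901

0.4901


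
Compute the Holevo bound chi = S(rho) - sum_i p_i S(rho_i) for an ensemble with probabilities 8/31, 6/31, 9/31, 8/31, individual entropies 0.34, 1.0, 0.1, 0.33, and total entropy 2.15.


chi = S(rho) - sum_i p_i * S(rho_i)
Weighted entropy = 8/31 * 0.34 + 6/31 * 1.0 + 9/31 * 0.1 + 8/31 * 0.33
= 0.3955
chi = 2.15 - 0.3955
= 1.7545

1.7545


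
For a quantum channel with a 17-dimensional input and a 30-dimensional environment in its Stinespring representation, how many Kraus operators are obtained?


Tracing out the environment in an orthonormal basis {|i>_E} gives Kraus operators K_i = <i|_E U |0>_E.
Number of Kraus operators = dim(H_env) = d_env
= 30

30


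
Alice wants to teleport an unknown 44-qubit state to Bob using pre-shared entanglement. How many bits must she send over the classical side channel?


Quantum teleportation requires 2 classical bits per qubit teleported.
44 qubit(s) -> 2 * 44 = 88 classical bits

88


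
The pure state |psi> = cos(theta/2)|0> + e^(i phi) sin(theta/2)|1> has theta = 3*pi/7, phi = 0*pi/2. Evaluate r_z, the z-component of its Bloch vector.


theta = 1.3464, phi = 0.0000
r_z = cos(theta) = 0.2225

0.2225


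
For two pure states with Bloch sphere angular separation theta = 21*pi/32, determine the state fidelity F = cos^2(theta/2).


For states separated by angle theta on Bloch sphere:
F = cos^2(theta/2)
theta = 21*pi/32 = 2.0617
theta/2 = 1.0308
cos(theta/2) = 0.5141
F = 0.2643

0.2643


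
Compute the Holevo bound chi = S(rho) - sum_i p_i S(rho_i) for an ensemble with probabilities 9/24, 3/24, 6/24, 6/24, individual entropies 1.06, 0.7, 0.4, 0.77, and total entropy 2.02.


chi = S(rho) - sum_i p_i * S(rho_i)
Weighted entropy = 9/24 * 1.06 + 3/24 * 0.7 + 6/24 * 0.4 + 6/24 * 0.77
= 0.7775
chi = 2.02 - 0.7775
= 1.2425

1.2425


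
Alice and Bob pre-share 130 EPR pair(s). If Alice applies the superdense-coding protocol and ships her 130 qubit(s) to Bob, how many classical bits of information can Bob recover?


Superdense coding allows 2 classical bits per shared entangled pair.
130 pair(s) -> 2 * 130 = 260 classical bits

260


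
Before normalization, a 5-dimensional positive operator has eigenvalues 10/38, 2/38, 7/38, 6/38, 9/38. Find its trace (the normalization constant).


tr(M) = sum of eigenvalues
= 10/38 + 2/38 + 7/38 + 6/38 + 9/38
= 34/38
= 0.8947

0.8947


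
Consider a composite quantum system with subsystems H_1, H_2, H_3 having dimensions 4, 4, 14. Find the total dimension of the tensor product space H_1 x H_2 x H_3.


dim(H_1 x H_2 x H_3) = 4 * 4 * 14
= 16 * 14
= 224

224


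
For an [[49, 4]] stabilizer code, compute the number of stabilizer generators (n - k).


For an [[n,k]] stabilizer code:
Number of stabilizer generators = n - k
= 49 - 4
= 45

45


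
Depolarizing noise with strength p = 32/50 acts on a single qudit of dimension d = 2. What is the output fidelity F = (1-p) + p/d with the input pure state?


F = (1-p) + p/d
= (1 - 0.6400) + 0.6400/2
= 0.3600 + 0.3200
= 0.6800

0.6800


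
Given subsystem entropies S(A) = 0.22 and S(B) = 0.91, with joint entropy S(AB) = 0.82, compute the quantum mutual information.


I(A:B) = S(A) + S(B) - S(AB)
= 0.22 + 0.91 - 0.82
= 0.3100

0.3100


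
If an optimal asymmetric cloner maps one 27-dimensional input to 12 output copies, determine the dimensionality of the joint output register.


Output space = H^(tensor 12) where dim(H) = 27
dim = 27^12
= 729 (after 2 factors)
= 19683 (after 3 factors)
= 531441 (after 4 factors)
= 14348907 (after 5 factors)
= 387420489 (after 6 factors)
= 10460353203 (after 7 factors)
= 282429536481 (after 8 factors)
= 7625597484987 (after 9 factors)
= 205891132094649 (after 10 factors)
= 5559060566555523 (after 11 factors)
= 150094635296999121 (after 12 factors)
= 150094635296999121

150094635296999121


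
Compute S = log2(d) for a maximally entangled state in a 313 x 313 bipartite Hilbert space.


For a maximally entangled state in d x d:
S = log2(d) = log2(313)
= 8.2900

8.2900


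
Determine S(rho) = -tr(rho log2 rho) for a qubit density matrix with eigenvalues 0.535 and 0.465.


S = -p*log2(p) - (1-p)*log2(1-p)
p = 0.5350, 1-p = 0.4650
= -0.5350 * log2(0.5350) - 0.4650 * log2(0.4650)
= -(-0.4828) - (-0.5137)
= 0.9965

0.9965


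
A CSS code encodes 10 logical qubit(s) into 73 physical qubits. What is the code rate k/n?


Code rate R = k/n
= 10/73
= 0.1370

0.1370


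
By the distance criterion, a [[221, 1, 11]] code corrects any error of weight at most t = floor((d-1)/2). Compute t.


Code parameters: [[221, 1, 11]], distance d = 11.
Number of correctable errors = floor((d-1)/2)
= floor((11 - 1)/2)
= floor(10/2)
= 5

5


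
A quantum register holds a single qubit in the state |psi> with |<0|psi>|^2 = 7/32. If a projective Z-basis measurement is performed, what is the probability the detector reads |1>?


|alpha|^2 = 7/32 = 0.2188
|beta|^2 = 1 - 7/32 = 25/32 = 0.7812
P(|1>) = |beta|^2 = 0.7812

0.7812


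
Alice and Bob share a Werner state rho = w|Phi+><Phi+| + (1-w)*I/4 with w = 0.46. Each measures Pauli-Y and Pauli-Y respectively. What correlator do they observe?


|Phi+> = (|00> + |11>)/sqrt(2)
For the pure Bell state, <Y_A Y_B> = -1 (Bell-state Pauli correlator).
The maximally-mixed part I/4 has tr(I/4 * P tensor P) = 0 for any traceless Pauli P.
So <Y_A Y_B>_rho = w * (-1) + (1 - w) * 0
= 0.46 * (-1)
= -0.4600

-0.4600


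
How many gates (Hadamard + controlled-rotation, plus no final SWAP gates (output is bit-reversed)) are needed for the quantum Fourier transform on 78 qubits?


Hadamard gates: 78
Controlled rotations: n*(n-1)/2 = 78*77/2 = 3003
SWAP gates: 0 (omitted)
Total = 78 + 3003
= 3081

3081


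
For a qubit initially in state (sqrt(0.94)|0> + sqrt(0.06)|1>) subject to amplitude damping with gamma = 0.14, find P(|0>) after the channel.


For amplitude damping with parameter gamma on state sqrt(a)|0> + sqrt(b)|1>:
alpha^2 = 0.94, beta^2 = 0.06
P(|0>) = alpha^2 + gamma * beta^2
= 0.94 + 0.14 * 0.06
= 0.94 + 0.0084
= 0.9484

0.9484


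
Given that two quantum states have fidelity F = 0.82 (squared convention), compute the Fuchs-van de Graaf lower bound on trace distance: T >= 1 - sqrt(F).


Fuchs-van de Graaf (squared-fidelity convention): 1 - sqrt(F) <= T <= sqrt(1 - F).
Lower bound: T >= 1 - sqrt(F)
sqrt(F) = sqrt(0.82) = 0.9055
T >= 1 - 0.9055
T >= 0.0945

0.0945


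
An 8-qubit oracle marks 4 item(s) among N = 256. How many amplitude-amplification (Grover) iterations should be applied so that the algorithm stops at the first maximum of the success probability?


After j Grover iterations the success probability is P(j) = sin^2((2j+1)*theta), where sin(theta) = sqrt(k/N).
N = 2^8 = 256, k = 4
sin(theta) = sqrt(k/N) = 0.125
theta = arcsin(sqrt(k/N)) = 0.1253278312 rad
P(j) reaches its first maximum when (2j+1)*theta is as close as possible to pi/2, i.e. j = round(pi/(4*theta) - 1/2).
pi/(4*theta) - 1/2 = 5.7667
(For comparison, the common estimate pi/4 * sqrt(N/k) = 6.2832; the exact maximiser is used here.)
Optimal iterations = 6

6


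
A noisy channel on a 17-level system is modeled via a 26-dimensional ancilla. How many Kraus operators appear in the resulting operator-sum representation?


Tracing out the environment in an orthonormal basis {|i>_E} gives Kraus operators K_i = <i|_E U |0>_E.
Number of Kraus operators = dim(H_env) = d_env
= 26

26


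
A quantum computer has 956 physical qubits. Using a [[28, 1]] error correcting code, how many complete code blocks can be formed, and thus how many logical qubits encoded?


Each code block uses 28 physical qubits for 1 logical qubit(s).
Number of complete blocks = floor(956 / 28) = 34
Logical qubits = 34 * 1
= 34

34


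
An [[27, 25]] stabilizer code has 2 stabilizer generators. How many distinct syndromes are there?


Each stabilizer generator gives a binary (+1 or -1) measurement outcome.
With 2 independent generators:
Total syndromes = 2^2
= 4

4


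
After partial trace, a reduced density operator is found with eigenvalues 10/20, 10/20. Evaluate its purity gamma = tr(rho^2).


tr(rho^2) = sum of eigenvalues squared
= (10/20)^2 + (10/20)^2
= (100 + 100) / 400
= 200/400
= 0.5000

0.5000


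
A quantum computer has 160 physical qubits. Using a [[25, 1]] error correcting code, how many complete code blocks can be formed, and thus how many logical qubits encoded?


Each code block uses 25 physical qubits for 1 logical qubit(s).
Number of complete blocks = floor(160 / 25) = 6
Logical qubits = 6 * 1
= 6

6


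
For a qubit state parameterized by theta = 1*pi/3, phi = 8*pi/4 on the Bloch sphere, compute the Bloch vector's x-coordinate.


theta = 1.0472, phi = 6.2832
r_x = sin(theta)*cos(phi) = 0.8660 * 1.0000
r_x = 0.8660

0.8660


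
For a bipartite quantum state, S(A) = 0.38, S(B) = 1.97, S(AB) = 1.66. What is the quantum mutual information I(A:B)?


I(A:B) = S(A) + S(B) - S(AB)
= 0.38 + 1.97 - 1.66
= 0.6900

0.6900


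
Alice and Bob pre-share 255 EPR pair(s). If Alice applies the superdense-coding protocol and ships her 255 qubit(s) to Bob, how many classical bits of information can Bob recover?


Superdense coding allows 2 classical bits per shared entangled pair.
255 pair(s) -> 2 * 255 = 510 classical bits

510


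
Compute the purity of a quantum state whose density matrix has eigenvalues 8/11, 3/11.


tr(rho^2) = sum of eigenvalues squared
= (8/11)^2 + (3/11)^2
= (64 + 9) / 121
= 73/121
= 0.6033

0.6033


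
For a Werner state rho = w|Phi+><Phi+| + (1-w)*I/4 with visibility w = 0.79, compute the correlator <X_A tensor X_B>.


|Phi+> = (|00> + |11>)/sqrt(2)
For the pure Bell state, <X_A X_B> = +1 (Bell-state Pauli correlator).
The maximally-mixed part I/4 has tr(I/4 * P tensor P) = 0 for any traceless Pauli P.
So <X_A X_B>_rho = w * (+1) + (1 - w) * 0
= 0.79 * (+1)
= 0.7900

0.7900


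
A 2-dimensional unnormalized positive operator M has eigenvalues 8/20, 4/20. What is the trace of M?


tr(M) = sum of eigenvalues
= 8/20 + 4/20
= 12/20
= 0.6000

0.6000


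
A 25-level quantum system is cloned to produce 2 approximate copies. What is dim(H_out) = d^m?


Output space = H^(tensor 2) where dim(H) = 25
dim = 25^2
= 625

625


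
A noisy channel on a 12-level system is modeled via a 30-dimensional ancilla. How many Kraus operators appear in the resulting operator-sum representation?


Tracing out the environment in an orthonormal basis {|i>_E} gives Kraus operators K_i = <i|_E U |0>_E.
Number of Kraus operators = dim(H_env) = d_env
= 30

30


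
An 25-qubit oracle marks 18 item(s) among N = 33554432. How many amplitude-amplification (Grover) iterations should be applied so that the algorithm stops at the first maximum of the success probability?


After j Grover iterations the success probability is P(j) = sin^2((2j+1)*theta), where sin(theta) = sqrt(k/N).
N = 2^25 = 33554432, k = 18
sin(theta) = sqrt(k/N) = 0.000732421875
theta = arcsin(sqrt(k/N)) = 0.0007324219405 rad
P(j) reaches its first maximum when (2j+1)*theta is as close as possible to pi/2, i.e. j = round(pi/(4*theta) - 1/2).
pi/(4*theta) - 1/2 = 1071.8302
(For comparison, the common estimate pi/4 * sqrt(N/k) = 1072.3303; the exact maximiser is used here.)
Optimal iterations = 1072

1072


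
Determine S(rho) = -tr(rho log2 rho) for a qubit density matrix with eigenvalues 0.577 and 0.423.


S = -p*log2(p) - (1-p)*log2(1-p)
p = 0.5770, 1-p = 0.4230
= -0.5770 * log2(0.5770) - 0.4230 * log2(0.4230)
= -(-0.4578) - (-0.5251)
= 0.9828

0.9828


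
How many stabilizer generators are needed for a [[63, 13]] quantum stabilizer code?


For an [[n,k]] stabilizer code:
Number of stabilizer generators = n - k
= 63 - 13
= 50

50


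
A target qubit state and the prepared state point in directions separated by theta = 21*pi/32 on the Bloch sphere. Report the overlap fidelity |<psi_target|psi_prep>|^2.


For states separated by angle theta on Bloch sphere:
F = cos^2(theta/2)
theta = 21*pi/32 = 2.0617
theta/2 = 1.0308
cos(theta/2) = 0.5141
F = 0.2643

0.2643


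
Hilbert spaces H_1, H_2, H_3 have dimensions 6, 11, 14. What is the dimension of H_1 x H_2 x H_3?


dim(H_1 x H_2 x H_3) = 6 * 11 * 14
= 66 * 14
= 924

924


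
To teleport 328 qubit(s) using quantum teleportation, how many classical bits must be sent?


Quantum teleportation requires 2 classical bits per qubit teleported.
328 qubit(s) -> 2 * 328 = 656 classical bits

656


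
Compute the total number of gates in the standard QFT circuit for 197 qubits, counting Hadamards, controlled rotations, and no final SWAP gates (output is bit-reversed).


Hadamard gates: 197
Controlled rotations: n*(n-1)/2 = 197*196/2 = 19306
SWAP gates: 0 (omitted)
Total = 197 + 19306
= 19503

19503


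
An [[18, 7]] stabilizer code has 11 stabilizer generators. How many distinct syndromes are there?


Each stabilizer generator gives a binary (+1 or -1) measurement outcome.
With 11 independent generators:
Total syndromes = 2^11
= 2048

2048


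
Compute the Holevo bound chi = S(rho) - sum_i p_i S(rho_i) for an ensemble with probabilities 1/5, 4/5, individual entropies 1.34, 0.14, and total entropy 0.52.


chi = S(rho) - sum_i p_i * S(rho_i)
Weighted entropy = 1/5 * 1.34 + 4/5 * 0.14
= 0.3800
chi = 0.52 - 0.3800
= 0.1400

0.1400


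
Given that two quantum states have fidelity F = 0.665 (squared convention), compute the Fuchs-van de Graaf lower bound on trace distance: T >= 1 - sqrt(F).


Fuchs-van de Graaf (squared-fidelity convention): 1 - sqrt(F) <= T <= sqrt(1 - F).
Lower bound: T >= 1 - sqrt(F)
sqrt(F) = sqrt(0.665) = 0.8155
T >= 1 - 0.8155
T >= 0.1845

0.1845


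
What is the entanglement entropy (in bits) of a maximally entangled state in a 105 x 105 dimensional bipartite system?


For a maximally entangled state in d x d:
S = log2(d) = log2(105)
= 6.7142

6.7142


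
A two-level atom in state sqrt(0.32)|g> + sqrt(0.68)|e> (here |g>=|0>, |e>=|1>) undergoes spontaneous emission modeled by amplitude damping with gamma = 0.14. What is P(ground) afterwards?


For amplitude damping with parameter gamma on state sqrt(a)|0> + sqrt(b)|1>:
alpha^2 = 0.32, beta^2 = 0.68
P(|0>) = alpha^2 + gamma * beta^2
= 0.32 + 0.14 * 0.68
= 0.32 + 0.0952
= 0.4152

0.4152


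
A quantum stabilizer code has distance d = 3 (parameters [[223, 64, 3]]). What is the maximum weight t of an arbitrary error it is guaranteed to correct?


Code parameters: [[223, 64, 3]], distance d = 3.
Number of correctable errors = floor((d-1)/2)
= floor((3 - 1)/2)
= floor(2/2)
= 1

1


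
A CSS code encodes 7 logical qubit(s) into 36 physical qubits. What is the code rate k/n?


Code rate R = k/n
= 7/36
= 0.1944

0.1944


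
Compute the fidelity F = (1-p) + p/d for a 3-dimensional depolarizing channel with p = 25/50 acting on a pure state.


F = (1-p) + p/d
= (1 - 0.5000) + 0.5000/3
= 0.5000 + 0.1667
= 0.6667

0.6667


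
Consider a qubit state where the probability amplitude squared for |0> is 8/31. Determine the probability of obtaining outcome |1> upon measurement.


|alpha|^2 = 8/31 = 0.2581
|beta|^2 = 1 - 8/31 = 23/31 = 0.7419
P(|1>) = |beta|^2 = 0.7419

0.7419


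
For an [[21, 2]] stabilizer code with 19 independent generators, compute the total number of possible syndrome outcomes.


Each stabilizer generator gives a binary (+1 or -1) measurement outcome.
With 19 independent generators:
Total syndromes = 2^19
= 524288

524288


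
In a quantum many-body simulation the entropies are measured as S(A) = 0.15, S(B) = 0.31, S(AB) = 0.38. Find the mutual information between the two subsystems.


I(A:B) = S(A) + S(B) - S(AB)
= 0.15 + 0.31 - 0.38
= 0.0800

0.0800


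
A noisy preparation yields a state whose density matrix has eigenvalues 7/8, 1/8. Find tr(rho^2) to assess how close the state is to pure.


tr(rho^2) = sum of eigenvalues squared
= (7/8)^2 + (1/8)^2
= (49 + 1) / 64
= 50/64
= 0.7812

0.7812


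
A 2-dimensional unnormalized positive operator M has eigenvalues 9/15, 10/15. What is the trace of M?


tr(M) = sum of eigenvalues
= 9/15 + 10/15
= 19/15
= 1.2667

1.2667


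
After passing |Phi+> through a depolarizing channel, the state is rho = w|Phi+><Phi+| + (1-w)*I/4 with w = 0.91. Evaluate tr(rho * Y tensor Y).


|Phi+> = (|00> + |11>)/sqrt(2)
For the pure Bell state, <Y_A Y_B> = -1 (Bell-state Pauli correlator).
The maximally-mixed part I/4 has tr(I/4 * P tensor P) = 0 for any traceless Pauli P.
So <Y_A Y_B>_rho = w * (-1) + (1 - w) * 0
= 0.91 * (-1)
= -0.9100

-0.9100


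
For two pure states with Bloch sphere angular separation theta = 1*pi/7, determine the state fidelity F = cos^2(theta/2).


For states separated by angle theta on Bloch sphere:
F = cos^2(theta/2)
theta = 1*pi/7 = 0.4488
theta/2 = 0.2244
cos(theta/2) = 0.9749
F = 0.9505

0.9505


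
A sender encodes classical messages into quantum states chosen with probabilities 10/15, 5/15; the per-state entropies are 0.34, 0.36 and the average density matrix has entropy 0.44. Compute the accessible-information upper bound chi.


chi = S(rho) - sum_i p_i * S(rho_i)
Weighted entropy = 10/15 * 0.34 + 5/15 * 0.36
= 0.3467
chi = 0.44 - 0.3467
= 0.0933

0.0933


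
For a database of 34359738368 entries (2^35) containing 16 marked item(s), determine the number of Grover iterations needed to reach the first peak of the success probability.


After j Grover iterations the success probability is P(j) = sin^2((2j+1)*theta), where sin(theta) = sqrt(k/N).
N = 2^35 = 34359738368, k = 16
sin(theta) = sqrt(k/N) = 2.157918644e-05
theta = arcsin(sqrt(k/N)) = 2.157918644e-05 rad
P(j) reaches its first maximum when (2j+1)*theta is as close as possible to pi/2, i.e. j = round(pi/(4*theta) - 1/2).
pi/(4*theta) - 1/2 = 36395.5970
(For comparison, the common estimate pi/4 * sqrt(N/k) = 36396.0970; the exact maximiser is used here.)
Optimal iterations = 36396

36396


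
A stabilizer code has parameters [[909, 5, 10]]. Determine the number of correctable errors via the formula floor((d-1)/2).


Code parameters: [[909, 5, 10]], distance d = 10.
Number of correctable errors = floor((d-1)/2)
= floor((10 - 1)/2)
= floor(9/2)
= 4

4


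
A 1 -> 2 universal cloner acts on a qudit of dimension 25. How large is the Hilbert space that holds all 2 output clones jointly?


Output space = H^(tensor 2) where dim(H) = 25
dim = 25^2
= 625

625


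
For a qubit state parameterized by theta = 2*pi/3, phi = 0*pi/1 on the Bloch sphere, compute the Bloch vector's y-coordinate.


theta = 2.0944, phi = 0.0000
r_y = sin(theta)*sin(phi) = 0.8660 * 0.0000
r_y = 0.0000

0.0000


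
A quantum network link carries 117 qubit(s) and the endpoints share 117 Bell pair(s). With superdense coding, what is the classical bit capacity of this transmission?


Superdense coding allows 2 classical bits per shared entangled pair.
117 pair(s) -> 2 * 117 = 234 classical bits

234


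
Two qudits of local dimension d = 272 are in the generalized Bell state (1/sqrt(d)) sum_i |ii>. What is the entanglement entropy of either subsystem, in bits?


For a maximally entangled state in d x d:
S = log2(d) = log2(272)
= 8.0875

8.0875


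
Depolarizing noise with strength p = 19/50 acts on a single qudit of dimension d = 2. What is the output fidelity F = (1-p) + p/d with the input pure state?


F = (1-p) + p/d
= (1 - 0.3800) + 0.3800/2
= 0.6200 + 0.1900
= 0.8100

0.8100


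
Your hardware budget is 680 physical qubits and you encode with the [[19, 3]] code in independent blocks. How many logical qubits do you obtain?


Each code block uses 19 physical qubits for 3 logical qubit(s).
Number of complete blocks = floor(680 / 19) = 35
Logical qubits = 35 * 3
= 105

105


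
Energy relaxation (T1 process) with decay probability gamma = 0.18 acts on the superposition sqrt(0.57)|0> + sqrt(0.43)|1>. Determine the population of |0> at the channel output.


For amplitude damping with parameter gamma on state sqrt(a)|0> + sqrt(b)|1>:
alpha^2 = 0.57, beta^2 = 0.43
P(|0>) = alpha^2 + gamma * beta^2
= 0.57 + 0.18 * 0.43
= 0.57 + 0.0774
= 0.6474

0.6474


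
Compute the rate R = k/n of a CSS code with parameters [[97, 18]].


Code rate R = k/n
= 18/97
= 0.1856

0.1856


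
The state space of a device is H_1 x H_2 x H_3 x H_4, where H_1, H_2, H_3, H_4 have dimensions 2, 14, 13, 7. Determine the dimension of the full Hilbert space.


dim(H_1 x H_2 x H_3 x H_4) = 2 * 14 * 13 * 7
= 28 * 13 * 7
= 364 * 7
= 2548

2548


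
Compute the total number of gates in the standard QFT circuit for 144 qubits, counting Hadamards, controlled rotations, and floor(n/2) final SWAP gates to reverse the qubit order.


Hadamard gates: 144
Controlled rotations: n*(n-1)/2 = 144*143/2 = 10296
SWAP gates: floor(n/2) = floor(144/2) = 72
Total = 144 + 10296 + 72
= 10512

10512


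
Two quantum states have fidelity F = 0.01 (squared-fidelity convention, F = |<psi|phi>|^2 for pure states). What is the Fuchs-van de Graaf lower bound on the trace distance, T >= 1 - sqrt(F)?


Fuchs-van de Graaf (squared-fidelity convention): 1 - sqrt(F) <= T <= sqrt(1 - F).
Lower bound: T >= 1 - sqrt(F)
sqrt(F) = sqrt(0.01) = 0.1000
T >= 1 - 0.1000
T >= 0.9000

0.9000


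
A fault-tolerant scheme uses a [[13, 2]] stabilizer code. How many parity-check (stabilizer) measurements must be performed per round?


For an [[n,k]] stabilizer code:
Number of stabilizer generators = n - k
= 13 - 2
= 11

11


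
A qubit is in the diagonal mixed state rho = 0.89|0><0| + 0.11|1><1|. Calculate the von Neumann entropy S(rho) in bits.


S = -p*log2(p) - (1-p)*log2(1-p)
p = 0.8900, 1-p = 0.1100
= -0.8900 * log2(0.8900) - 0.1100 * log2(0.1100)
= -(-0.1496) - (-0.3503)
= 0.4999

0.4999


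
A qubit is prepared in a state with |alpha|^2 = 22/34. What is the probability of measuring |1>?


|alpha|^2 = 22/34 = 0.6471
|beta|^2 = 1 - 22/34 = 12/34 = 0.3529
P(|1>) = |beta|^2 = 0.3529

0.3529


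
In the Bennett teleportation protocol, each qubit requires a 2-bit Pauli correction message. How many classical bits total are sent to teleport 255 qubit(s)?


Quantum teleportation requires 2 classical bits per qubit teleported.
255 qubit(s) -> 2 * 255 = 510 classical bits

510


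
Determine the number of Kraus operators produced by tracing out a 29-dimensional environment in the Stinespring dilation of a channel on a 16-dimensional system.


Tracing out the environment in an orthonormal basis {|i>_E} gives Kraus operators K_i = <i|_E U |0>_E.
Number of Kraus operators = dim(H_env) = d_env
= 29

29


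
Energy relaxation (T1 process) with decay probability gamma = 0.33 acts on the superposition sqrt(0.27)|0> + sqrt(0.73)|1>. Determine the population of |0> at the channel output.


For amplitude damping with parameter gamma on state sqrt(a)|0> + sqrt(b)|1>:
alpha^2 = 0.27, beta^2 = 0.73
P(|0>) = alpha^2 + gamma * beta^2
= 0.27 + 0.33 * 0.73
= 0.27 + 0.2409
= 0.5109

0.5109


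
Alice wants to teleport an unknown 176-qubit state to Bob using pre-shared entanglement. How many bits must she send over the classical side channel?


Quantum teleportation requires 2 classical bits per qubit teleported.
176 qubit(s) -> 2 * 176 = 352 classical bits

352


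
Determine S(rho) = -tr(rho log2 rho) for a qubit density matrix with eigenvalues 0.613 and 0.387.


S = -p*log2(p) - (1-p)*log2(1-p)
p = 0.6130, 1-p = 0.3870
= -0.6130 * log2(0.6130) - 0.3870 * log2(0.3870)
= -(-0.4328) - (-0.5300)
= 0.9628

0.9628


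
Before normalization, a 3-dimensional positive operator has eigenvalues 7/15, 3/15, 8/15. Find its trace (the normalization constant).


tr(M) = sum of eigenvalues
= 7/15 + 3/15 + 8/15
= 18/15
= 1.2000

1.2000


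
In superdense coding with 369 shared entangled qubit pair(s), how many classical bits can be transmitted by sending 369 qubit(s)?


Superdense coding allows 2 classical bits per shared entangled pair.
369 pair(s) -> 2 * 369 = 738 classical bits

738


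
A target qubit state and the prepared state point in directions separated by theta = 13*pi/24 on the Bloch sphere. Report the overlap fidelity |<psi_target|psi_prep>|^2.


For states separated by angle theta on Bloch sphere:
F = cos^2(theta/2)
theta = 13*pi/24 = 1.7017
theta/2 = 0.8508
cos(theta/2) = 0.6593
F = 0.4347

0.4347


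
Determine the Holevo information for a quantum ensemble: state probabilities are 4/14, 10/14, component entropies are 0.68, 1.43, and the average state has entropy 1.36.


chi = S(rho) - sum_i p_i * S(rho_i)
Weighted entropy = 4/14 * 0.68 + 10/14 * 1.43
= 1.2157
chi = 1.36 - 1.2157
= 0.1443

0.1443


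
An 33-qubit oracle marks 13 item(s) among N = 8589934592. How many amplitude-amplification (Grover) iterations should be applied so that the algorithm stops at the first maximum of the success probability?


After j Grover iterations the success probability is P(j) = sin^2((2j+1)*theta), where sin(theta) = sqrt(k/N).
N = 2^33 = 8589934592, k = 13
sin(theta) = sqrt(k/N) = 3.890243159e-05
theta = arcsin(sqrt(k/N)) = 3.89024316e-05 rad
P(j) reaches its first maximum when (2j+1)*theta is as close as possible to pi/2, i.e. j = round(pi/(4*theta) - 1/2).
pi/(4*theta) - 1/2 = 20188.4222
(For comparison, the common estimate pi/4 * sqrt(N/k) = 20188.9222; the exact maximiser is used here.)
Optimal iterations = 20188

20188


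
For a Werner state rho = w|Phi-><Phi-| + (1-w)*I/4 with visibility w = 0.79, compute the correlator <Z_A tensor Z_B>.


|Phi-> = (|00> - |11>)/sqrt(2)
For the pure Bell state, <Z_A Z_B> = +1 (Bell-state Pauli correlator).
The maximally-mixed part I/4 has tr(I/4 * P tensor P) = 0 for any traceless Pauli P.
So <Z_A Z_B>_rho = w * (+1) + (1 - w) * 0
= 0.79 * (+1)
= 0.7900

0.7900


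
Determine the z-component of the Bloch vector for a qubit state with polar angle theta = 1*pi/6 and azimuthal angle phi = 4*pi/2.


theta = 0.5236, phi = 6.2832
r_z = cos(theta) = 0.8660

0.8660


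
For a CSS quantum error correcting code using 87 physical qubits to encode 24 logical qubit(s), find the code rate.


Code rate R = k/n
= 24/87
= 0.2759

0.2759


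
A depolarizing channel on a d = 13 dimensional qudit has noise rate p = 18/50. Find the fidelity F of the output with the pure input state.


F = (1-p) + p/d
= (1 - 0.3600) + 0.3600/13
= 0.6400 + 0.0277
= 0.6677

0.6677


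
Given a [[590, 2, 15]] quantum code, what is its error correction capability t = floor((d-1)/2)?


Code parameters: [[590, 2, 15]], distance d = 15.
Number of correctable errors = floor((d-1)/2)
= floor((15 - 1)/2)
= floor(14/2)
= 7

7


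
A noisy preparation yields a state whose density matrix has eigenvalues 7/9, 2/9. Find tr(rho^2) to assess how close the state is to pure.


tr(rho^2) = sum of eigenvalues squared
= (7/9)^2 + (2/9)^2
= (49 + 4) / 81
= 53/81
= 0.6543

0.6543


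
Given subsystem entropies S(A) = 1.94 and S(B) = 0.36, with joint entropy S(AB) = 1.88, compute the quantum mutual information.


I(A:B) = S(A) + S(B) - S(AB)
= 1.94 + 0.36 - 1.88
= 0.4200

0.4200


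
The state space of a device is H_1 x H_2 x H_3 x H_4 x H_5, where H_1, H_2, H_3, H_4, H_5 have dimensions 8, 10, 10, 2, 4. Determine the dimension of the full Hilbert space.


dim(H_1 x H_2 x H_3 x H_4 x H_5) = 8 * 10 * 10 * 2 * 4
= 80 * 10 * 2 * 4
= 800 * 2 * 4
= 1600 * 4
= 6400

6400


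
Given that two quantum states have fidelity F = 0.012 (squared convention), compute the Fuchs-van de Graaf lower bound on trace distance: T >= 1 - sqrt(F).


Fuchs-van de Graaf (squared-fidelity convention): 1 - sqrt(F) <= T <= sqrt(1 - F).
Lower bound: T >= 1 - sqrt(F)
sqrt(F) = sqrt(0.012) = 0.1095
T >= 1 - 0.1095
T >= 0.8905

0.8905


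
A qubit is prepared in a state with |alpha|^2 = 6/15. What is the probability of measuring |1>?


|alpha|^2 = 6/15 = 0.4000
|beta|^2 = 1 - 6/15 = 9/15 = 0.6000
P(|1>) = |beta|^2 = 0.6000

0.6000


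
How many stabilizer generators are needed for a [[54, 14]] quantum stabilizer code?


For an [[n,k]] stabilizer code:
Number of stabilizer generators = n - k
= 54 - 14
= 40

40


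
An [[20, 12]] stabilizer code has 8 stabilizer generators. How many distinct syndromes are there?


Each stabilizer generator gives a binary (+1 or -1) measurement outcome.
With 8 independent generators:
Total syndromes = 2^8
= 256

256


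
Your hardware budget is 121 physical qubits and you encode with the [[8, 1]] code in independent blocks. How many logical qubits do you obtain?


Each code block uses 8 physical qubits for 1 logical qubit(s).
Number of complete blocks = floor(121 / 8) = 15
Logical qubits = 15 * 1
= 15

15


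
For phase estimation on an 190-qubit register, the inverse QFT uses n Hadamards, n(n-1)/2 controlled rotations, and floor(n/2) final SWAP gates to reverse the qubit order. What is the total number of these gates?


Hadamard gates: 190
Controlled rotations: n*(n-1)/2 = 190*189/2 = 17955
SWAP gates: floor(n/2) = floor(190/2) = 95
Total = 190 + 17955 + 95
= 18240

18240


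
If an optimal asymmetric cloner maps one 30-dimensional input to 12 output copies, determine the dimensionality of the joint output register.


Output space = H^(tensor 12) where dim(H) = 30
dim = 30^12
= 900 (after 2 factors)
= 27000 (after 3 factors)
= 810000 (after 4 factors)
= 24300000 (after 5 factors)
= 729000000 (after 6 factors)
= 21870000000 (after 7 factors)
= 656100000000 (after 8 factors)
= 19683000000000 (after 9 factors)
= 590490000000000 (after 10 factors)
= 17714700000000000 (after 11 factors)
= 531441000000000000 (after 12 factors)
= 531441000000000000

531441000000000000


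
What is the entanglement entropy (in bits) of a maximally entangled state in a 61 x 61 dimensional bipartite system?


For a maximally entangled state in d x d:
S = log2(d) = log2(61)
= 5.9307

5.9307


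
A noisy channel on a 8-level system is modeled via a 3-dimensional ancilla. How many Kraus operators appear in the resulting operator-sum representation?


Tracing out the environment in an orthonormal basis {|i>_E} gives Kraus operators K_i = <i|_E U |0>_E.
Number of Kraus operators = dim(H_env) = d_env
= 3

3


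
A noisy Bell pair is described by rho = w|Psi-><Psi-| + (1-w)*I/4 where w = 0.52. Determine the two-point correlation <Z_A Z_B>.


|Psi-> = (|01> - |10>)/sqrt(2)
For the pure Bell state, <Z_A Z_B> = -1 (Bell-state Pauli correlator).
The maximally-mixed part I/4 has tr(I/4 * P tensor P) = 0 for any traceless Pauli P.
So <Z_A Z_B>_rho = w * (-1) + (1 - w) * 0
= 0.52 * (-1)
= -0.5200

-0.5200


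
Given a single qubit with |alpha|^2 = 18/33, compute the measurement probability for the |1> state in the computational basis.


|alpha|^2 = 18/33 = 0.5455
|beta|^2 = 1 - 18/33 = 15/33 = 0.4545
P(|1>) = |beta|^2 = 0.4545

0.4545


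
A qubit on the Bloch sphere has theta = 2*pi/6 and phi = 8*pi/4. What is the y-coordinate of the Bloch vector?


theta = 1.0472, phi = 6.2832
r_y = sin(theta)*sin(phi) = 0.8660 * 0.0000
r_y = 0.0000

0.0000


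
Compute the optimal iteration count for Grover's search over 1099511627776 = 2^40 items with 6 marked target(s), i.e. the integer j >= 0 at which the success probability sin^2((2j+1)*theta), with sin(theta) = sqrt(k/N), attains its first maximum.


After j Grover iterations the success probability is P(j) = sin^2((2j+1)*theta), where sin(theta) = sqrt(k/N).
N = 2^40 = 1099511627776, k = 6
sin(theta) = sqrt(k/N) = 2.336015456e-06
theta = arcsin(sqrt(k/N)) = 2.336015456e-06 rad
P(j) reaches its first maximum when (2j+1)*theta is as close as possible to pi/2, i.e. j = round(pi/(4*theta) - 1/2).
pi/(4*theta) - 1/2 = 336212.2427
(For comparison, the common estimate pi/4 * sqrt(N/k) = 336212.7427; the exact maximiser is used here.)
Optimal iterations = 336212

336212


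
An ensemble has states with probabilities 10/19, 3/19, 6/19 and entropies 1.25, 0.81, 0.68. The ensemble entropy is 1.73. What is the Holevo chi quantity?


chi = S(rho) - sum_i p_i * S(rho_i)
Weighted entropy = 10/19 * 1.25 + 3/19 * 0.81 + 6/19 * 0.68
= 1.0005
chi = 1.73 - 1.0005
= 0.7295

0.7295


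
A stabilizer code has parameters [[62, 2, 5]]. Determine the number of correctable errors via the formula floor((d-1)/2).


Code parameters: [[62, 2, 5]], distance d = 5.
Number of correctable errors = floor((d-1)/2)
= floor((5 - 1)/2)
= floor(4/2)
= 2

2


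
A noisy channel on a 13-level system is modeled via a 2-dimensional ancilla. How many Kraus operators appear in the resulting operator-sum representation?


Tracing out the environment in an orthonormal basis {|i>_E} gives Kraus operators K_i = <i|_E U |0>_E.
Number of Kraus operators = dim(H_env) = d_env
= 2

2


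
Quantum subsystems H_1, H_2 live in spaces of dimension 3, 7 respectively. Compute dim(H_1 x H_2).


dim(H_1 x H_2) = 3 * 7
= 21

21


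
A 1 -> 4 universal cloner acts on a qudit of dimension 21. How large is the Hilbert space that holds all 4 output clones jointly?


Output space = H^(tensor 4) where dim(H) = 21
dim = 21^4
= 441 (after 2 factors)
= 9261 (after 3 factors)
= 194481 (after 4 factors)
= 194481

194481


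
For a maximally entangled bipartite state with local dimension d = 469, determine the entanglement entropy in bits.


For a maximally entangled state in d x d:
S = log2(d) = log2(469)
= 8.8734

8.8734


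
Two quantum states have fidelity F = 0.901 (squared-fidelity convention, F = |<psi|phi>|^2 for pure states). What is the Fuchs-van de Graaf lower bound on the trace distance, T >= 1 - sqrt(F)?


Fuchs-van de Graaf (squared-fidelity convention): 1 - sqrt(F) <= T <= sqrt(1 - F).
Lower bound: T >= 1 - sqrt(F)
sqrt(F) = sqrt(0.901) = 0.9492
T >= 1 - 0.9492
T >= 0.0508

0.0508


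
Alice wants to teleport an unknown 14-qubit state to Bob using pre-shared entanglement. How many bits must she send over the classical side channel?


Quantum teleportation requires 2 classical bits per qubit teleported.
14 qubit(s) -> 2 * 14 = 28 classical bits

28


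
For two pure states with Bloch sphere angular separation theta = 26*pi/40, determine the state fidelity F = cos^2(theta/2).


For states separated by angle theta on Bloch sphere:
F = cos^2(theta/2)
theta = 26*pi/40 = 2.0420
theta/2 = 1.0210
cos(theta/2) = 0.5225
F = 0.2730

0.2730
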